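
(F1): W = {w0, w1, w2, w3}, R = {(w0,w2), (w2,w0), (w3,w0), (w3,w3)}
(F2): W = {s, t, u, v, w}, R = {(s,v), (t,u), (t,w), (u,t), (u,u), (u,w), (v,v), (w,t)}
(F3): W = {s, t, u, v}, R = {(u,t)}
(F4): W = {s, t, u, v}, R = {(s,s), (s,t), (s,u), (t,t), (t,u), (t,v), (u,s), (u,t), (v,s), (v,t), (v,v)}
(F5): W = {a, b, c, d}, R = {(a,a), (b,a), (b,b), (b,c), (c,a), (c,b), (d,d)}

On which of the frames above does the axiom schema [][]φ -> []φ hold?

Frame correspondent (Sahlqvist): forall x forall y (Rxy -> exists z (Rxz & Rzy)) — i.e. density.
(F1): fails — Rw0w2 but no z with Rw0z and Rzw2.
(F2): fails — Rwt but no z with Rwz and Rzt.
(F3): fails — Rut but no z with Ruz and Rzt.
(F4): ✓.
(F5): ✓.

(F4), (F5)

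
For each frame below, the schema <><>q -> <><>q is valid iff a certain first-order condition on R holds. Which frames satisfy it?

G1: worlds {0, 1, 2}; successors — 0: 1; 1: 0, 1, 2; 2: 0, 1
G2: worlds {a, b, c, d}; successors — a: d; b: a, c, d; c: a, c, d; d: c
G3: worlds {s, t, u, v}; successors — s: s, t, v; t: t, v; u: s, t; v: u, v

The schema corresponds to a generalized confluence (Geach) condition: forall x forall y (x R^2 y -> exists w (y = w & x R^2 w)).
G1: holds.
G2: holds.
G3: holds.

G1, G2, G3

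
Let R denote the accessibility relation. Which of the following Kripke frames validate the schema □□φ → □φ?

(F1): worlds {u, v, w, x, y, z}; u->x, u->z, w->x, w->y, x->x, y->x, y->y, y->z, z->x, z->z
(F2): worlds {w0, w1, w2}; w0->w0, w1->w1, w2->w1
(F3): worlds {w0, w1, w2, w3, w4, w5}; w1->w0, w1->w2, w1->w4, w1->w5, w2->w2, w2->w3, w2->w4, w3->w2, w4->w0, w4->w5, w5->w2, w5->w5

(F1), (F2)

This is the axiom for density; its first-order frame correspondent is ∀x ∀y (Rxy → ∃z (Rxz ∧ Rzy)).
(F1): holds.
(F2): holds.
(F3): fails — Rw4w0 but no z with Rw4z and Rzw0.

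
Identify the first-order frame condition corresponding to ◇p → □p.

Suppose ◇p→□p is valid. Take Rxy, Rxz and set V(p)={y}. Then ◇p at x, so □p at x, so p at z, i.e. z=y.
The converse is a direct semantic check.
Frame condition: ∀x ∀y ∀z (Rxy ∧ Rxz → y = z).

partial functionality: ∀x ∀y ∀z (Rxy ∧ Rxz → y = z)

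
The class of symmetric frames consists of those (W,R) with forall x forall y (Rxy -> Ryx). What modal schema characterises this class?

This is symmetry; the standard corresponding axiom is B: q → □◇q.

q → □◇q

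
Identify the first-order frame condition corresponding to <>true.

This schema is equivalent to the D axiom □q → ◇q.
Its frame correspondent is seriality — forall x exists y Rxy.

seriality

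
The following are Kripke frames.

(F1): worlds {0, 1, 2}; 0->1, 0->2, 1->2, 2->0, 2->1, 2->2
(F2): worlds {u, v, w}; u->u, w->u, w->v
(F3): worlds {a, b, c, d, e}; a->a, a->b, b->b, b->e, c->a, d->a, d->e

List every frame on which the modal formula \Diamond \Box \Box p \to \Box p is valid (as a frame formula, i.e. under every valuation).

This is the axiom for a generalized confluence (Geach) condition; its first-order frame correspondent is \forall x \forall y \forall z ((xRy \wedge xRz) \to \exists w (y R^2 w \wedge z = w)).
(F1): satisfies the condition.
(F2): fails — wRu, wRv but no t with uR²t and v=t.
(F3): fails — aRb, aRa but no w with bR²w and a=w.
Valid on: (F1).

(F1)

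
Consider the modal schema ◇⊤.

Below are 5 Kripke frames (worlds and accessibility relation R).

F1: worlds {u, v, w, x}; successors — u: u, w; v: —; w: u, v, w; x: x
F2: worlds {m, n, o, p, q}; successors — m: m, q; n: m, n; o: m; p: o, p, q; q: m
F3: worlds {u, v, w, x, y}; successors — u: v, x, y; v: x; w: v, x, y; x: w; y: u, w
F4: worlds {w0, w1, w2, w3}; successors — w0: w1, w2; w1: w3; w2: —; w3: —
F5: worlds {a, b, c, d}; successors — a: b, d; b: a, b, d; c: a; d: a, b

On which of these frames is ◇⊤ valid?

This is the axiom for seriality; its first-order frame correspondent is ∀x ∃y Rxy.
F1: fails — world v has no successor.
F2: holds.
F3: holds.
F4: fails — world w2 has no successor.
F5: holds.
Valid on: F2, F3, F5.

F2, F3, F5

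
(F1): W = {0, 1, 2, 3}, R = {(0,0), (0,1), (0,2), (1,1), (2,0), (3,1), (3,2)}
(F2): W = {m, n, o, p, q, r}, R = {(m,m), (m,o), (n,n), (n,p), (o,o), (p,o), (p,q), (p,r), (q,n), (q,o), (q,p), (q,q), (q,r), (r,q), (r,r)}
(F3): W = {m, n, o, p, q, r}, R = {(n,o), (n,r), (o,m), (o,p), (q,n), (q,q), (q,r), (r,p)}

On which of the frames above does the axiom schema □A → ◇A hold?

Frame correspondent (Sahlqvist): ∀x ∃y Rxy — i.e. seriality.
(F1): ✓.
(F2): ✓.
(F3): fails — world m has no successor.

(F1), (F2)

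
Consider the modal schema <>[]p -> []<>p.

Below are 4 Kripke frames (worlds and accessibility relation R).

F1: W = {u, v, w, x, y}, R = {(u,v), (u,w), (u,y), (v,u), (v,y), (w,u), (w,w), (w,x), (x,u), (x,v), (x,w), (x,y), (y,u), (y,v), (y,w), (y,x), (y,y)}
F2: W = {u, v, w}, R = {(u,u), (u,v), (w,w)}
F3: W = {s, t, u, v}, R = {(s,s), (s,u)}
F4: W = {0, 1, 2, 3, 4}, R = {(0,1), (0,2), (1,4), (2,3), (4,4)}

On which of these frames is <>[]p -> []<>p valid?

Frame correspondent (Sahlqvist): forall x forall y forall z (Rxy & Rxz -> exists w (Ryw & Rzw)) — i.e. convergence.
F1: condition met.
F2: fails — Ruv and Ruv but v and v have no common successor.
F3: fails — Rsu and Rsu but u and u have no common successor.
F4: fails — R02 and R01 but 2 and 1 have no common successor.

F1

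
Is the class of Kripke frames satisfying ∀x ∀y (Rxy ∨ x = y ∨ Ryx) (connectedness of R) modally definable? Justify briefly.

No

Modal frame validity is preserved under disjoint unions.
Take 3 disjoint single-world reflexive frames: each is trivially connected, but their disjoint union has 3 worlds with no edge between distinct components, so it is not connected.
Hence connectedness of R is not modally definable.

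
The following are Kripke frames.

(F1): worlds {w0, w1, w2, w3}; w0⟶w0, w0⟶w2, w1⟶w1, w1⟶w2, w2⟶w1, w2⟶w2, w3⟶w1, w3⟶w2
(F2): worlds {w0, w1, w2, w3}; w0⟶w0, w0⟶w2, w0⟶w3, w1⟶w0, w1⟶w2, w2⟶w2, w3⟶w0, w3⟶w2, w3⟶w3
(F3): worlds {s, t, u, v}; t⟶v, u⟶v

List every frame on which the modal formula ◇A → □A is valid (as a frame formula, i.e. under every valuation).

The schema corresponds to partial functionality: ∀x ∀y ∀z (Rxy ∧ Rxz → y = z).
(F1): fails — w0 sees both w0 and w2.
(F2): fails — w0 sees both w0 and w2.
(F3): ✓.
Valid on: (F3).

(F3)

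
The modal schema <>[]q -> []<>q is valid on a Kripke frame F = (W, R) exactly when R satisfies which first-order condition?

Convergence

Suppose ◇□q→□◇q is valid. Take Rxy, Rxz and set V(q)={w : Ryw}. Then □q at y so ◇□q at x, so □◇q at x, so ◇q at z, giving w with Rzw and Ryw.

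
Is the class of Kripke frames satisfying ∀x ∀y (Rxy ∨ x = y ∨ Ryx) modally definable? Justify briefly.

Any modally definable frame class is closed under disjoint unions.
Take 3 disjoint single-world reflexive frames: each is trivially connected, but their disjoint union has 3 worlds with no edge between distinct components, so it is not connected.
So no modal formula (or set of formulas) defines exactly the connected frames.

No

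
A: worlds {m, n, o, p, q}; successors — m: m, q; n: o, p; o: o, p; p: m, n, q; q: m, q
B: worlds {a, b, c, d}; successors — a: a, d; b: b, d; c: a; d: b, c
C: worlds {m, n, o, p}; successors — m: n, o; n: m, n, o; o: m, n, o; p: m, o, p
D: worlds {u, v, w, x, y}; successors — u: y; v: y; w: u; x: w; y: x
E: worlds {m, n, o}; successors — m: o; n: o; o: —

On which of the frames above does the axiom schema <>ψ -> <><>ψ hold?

Frame correspondent (Sahlqvist): forall x forall y (xRy -> exists w (y = w & x R^2 w)) — i.e. a generalized confluence (Geach) condition.
A: fails — pRn but no w with n=w and pR²w.
B: fails — dRc but no w with c=w and dR²w.
C: holds.
D: fails — uRy but no t with y=t and uR²t.
E: fails — mRo but no w with o=w and mR²w.

C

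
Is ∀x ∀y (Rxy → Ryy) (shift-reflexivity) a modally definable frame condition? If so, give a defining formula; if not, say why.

Yes: it is shift-reflexivity, defined by the T□ schema □(□r → r).
Suppose □(□r→r) is valid. Take Rxy and set V(r)={w : Ryw}. Then at y, □r holds; since □(□r→r) at x, □r→r at y, so r at y, i.e. Ryy.

Yes, by □(□r → r)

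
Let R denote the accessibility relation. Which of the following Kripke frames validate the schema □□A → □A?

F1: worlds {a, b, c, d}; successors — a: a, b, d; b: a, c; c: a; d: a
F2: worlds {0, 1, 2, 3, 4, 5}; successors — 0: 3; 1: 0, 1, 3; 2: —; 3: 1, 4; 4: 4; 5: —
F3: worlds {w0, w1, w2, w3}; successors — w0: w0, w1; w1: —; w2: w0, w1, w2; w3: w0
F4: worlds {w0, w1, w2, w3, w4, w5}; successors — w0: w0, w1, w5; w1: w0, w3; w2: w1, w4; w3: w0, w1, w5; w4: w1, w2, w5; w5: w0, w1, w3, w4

The schema corresponds to density: ∀x ∀y (Rxy → ∃z (Rxz ∧ Rzy)).
F1: fails — Rbc but no z with Rbz and Rzc.
F2: fails — R03 but no z with R0z and Rz3.
F3: ✓.
F4: fails — Rw2w4 but no z with Rw2z and Rzw4.

F3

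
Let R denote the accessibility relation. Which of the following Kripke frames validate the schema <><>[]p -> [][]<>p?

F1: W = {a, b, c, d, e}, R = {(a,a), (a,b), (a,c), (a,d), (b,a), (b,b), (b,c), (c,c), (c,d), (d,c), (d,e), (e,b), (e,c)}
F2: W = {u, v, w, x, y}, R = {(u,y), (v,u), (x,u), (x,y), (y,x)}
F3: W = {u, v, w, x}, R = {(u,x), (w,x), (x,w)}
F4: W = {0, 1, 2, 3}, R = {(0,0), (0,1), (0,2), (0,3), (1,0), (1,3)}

This is the axiom for a generalized confluence (Geach) condition; its first-order frame correspondent is forall x forall y forall z ((x R^2 y & x R^2 z) -> exists w (yRw & zRw)).
F1: holds.
F2: fails — xR²x, xR²y but no t with xRt and yRt.
F3: holds.
F4: fails — 0R²0, 0R²2 but no w with 0Rw and 2Rw.

F1, F3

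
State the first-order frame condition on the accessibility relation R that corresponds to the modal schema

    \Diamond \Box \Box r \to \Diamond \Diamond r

\forall x \forall y (xRy \to \exists w (y R^2 w \wedge x R^2 w))

This is a Sahlqvist (Geach-type) schema ◇^1□^2r → □^0◇^2r.
Minimal-valuation argument: fix x; take any y with xR^1y and any z with xR^0z. Set V(r) to the set of worlds R-reachable from y in exactly 2 steps. Then □^2r holds at y, so the antecedent holds at x; validity forces ◇^2r at z, giving a w with zR^2w and yR^2w.
First-order correspondent: \forall x \forall y (xRy \to \exists w (y R^2 w \wedge x R^2 w)).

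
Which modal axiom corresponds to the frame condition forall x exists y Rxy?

This is seriality; the standard corresponding axiom is D: □ψ → ◇ψ.
Suppose □ψ→◇ψ is valid. At any x set V(ψ)=W. Then □ψ at x, so ◇ψ at x, so x has a successor.

□ψ → ◇ψ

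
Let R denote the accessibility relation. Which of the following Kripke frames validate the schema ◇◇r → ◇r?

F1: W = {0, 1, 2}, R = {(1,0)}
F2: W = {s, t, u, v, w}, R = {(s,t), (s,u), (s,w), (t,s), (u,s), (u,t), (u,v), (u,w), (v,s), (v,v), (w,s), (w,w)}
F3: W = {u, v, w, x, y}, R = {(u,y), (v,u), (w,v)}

The schema corresponds to transitivity: ∀x ∀y ∀z (Rxy ∧ Ryz → Rxz).
F1: condition met.
F2: fails — Rus and Rsu but not Ruu.
F3: fails — Rvu and Ruy but not Rvy.
Valid on: F1.

F1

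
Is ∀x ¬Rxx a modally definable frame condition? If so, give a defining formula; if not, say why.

Any modally definable frame class is closed under surjective bounded morphisms.
The 3-cycle (worlds w0,w1,w2 with w0→w1→w2→w0) is irreflexive, and the map sending every world to a single reflexive point • is a surjective bounded morphism (forth: every edge maps to (•,•); back: every world has a successor). So any modal formula valid on the 3-cycle is also valid on the reflexive point, which is not irreflexive.
So the class is not modally definable.

Not modally definable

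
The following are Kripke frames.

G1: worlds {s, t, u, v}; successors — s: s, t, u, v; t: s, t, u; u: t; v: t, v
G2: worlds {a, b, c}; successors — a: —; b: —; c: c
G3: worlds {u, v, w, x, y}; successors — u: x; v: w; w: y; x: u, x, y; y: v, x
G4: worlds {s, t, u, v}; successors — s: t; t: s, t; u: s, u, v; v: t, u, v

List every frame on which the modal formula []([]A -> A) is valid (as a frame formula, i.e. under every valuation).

The schema corresponds to shift-reflexivity: forall x forall y (Rxy -> Ryy).
G1: fails — Rtu but not Ruu.
G2: satisfies the condition.
G3: fails — Rvw but not Rww.
G4: fails — Rus but not Rss.
Valid on: G2.

G2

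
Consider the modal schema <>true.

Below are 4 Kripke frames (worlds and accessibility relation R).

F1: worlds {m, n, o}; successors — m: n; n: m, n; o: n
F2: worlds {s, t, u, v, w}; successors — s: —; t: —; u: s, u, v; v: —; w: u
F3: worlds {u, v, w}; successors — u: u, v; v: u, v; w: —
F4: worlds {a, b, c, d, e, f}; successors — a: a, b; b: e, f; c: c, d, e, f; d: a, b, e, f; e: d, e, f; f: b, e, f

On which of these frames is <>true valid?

F1, F4

Frame correspondent (Sahlqvist): forall x exists y Rxy — i.e. seriality.
F1: ✓.
F2: fails — world s has no successor.
F3: fails — world w has no successor.
F4: ✓.
Valid on: F1, F4.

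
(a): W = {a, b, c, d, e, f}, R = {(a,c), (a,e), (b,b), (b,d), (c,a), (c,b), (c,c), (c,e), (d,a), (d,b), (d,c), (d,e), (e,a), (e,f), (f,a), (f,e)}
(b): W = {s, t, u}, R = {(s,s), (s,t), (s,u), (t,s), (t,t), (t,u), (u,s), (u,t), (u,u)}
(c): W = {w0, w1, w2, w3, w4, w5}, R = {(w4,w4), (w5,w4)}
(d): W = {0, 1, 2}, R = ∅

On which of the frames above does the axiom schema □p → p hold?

Frame correspondent (Sahlqvist): ∀x Rxx — i.e. reflexivity.
(a): fails — world a does not see itself.
(b): condition met.
(c): fails — world w0 does not see itself.
(d): fails — world 0 does not see itself.
Valid on: (b).

(b)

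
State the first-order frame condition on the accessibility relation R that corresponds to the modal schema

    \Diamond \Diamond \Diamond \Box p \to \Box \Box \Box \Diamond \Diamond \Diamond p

\forall x \forall y \forall z ((x R^3 y \wedge x R^3 z) \to \exists w (yRw \wedge z R^3 w))

This is a Sahlqvist (Geach-type) schema ◇^3□^1p → □^3◇^3p.
First-order correspondent: \forall x \forall y \forall z ((x R^3 y \wedge x R^3 z) \to \exists w (yRw \wedge z R^3 w)).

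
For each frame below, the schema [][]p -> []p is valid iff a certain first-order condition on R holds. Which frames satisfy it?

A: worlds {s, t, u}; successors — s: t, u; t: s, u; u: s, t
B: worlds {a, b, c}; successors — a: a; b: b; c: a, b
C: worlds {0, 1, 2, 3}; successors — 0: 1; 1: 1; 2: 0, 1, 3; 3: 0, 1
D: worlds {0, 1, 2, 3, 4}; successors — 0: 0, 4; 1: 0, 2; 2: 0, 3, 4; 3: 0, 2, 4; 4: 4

A, B

The schema corresponds to density: forall x forall y (Rxy -> exists z (Rxz & Rzy)).
A: condition met.
B: condition met.
C: fails — R23 but no z with R2z and Rz3.
D: fails — R32 but no z with R3z and Rz2.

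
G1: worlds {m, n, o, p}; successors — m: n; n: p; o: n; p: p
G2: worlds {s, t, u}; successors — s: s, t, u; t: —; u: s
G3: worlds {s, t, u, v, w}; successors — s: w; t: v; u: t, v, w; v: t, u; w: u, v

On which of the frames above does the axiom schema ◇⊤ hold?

This is the axiom for seriality; its first-order frame correspondent is ∀x ∃y Rxy.
G1: satisfies the condition.
G2: fails — world t has no successor.
G3: satisfies the condition.

G1, G3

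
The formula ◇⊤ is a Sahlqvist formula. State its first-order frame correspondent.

seriality: ∀x ∃y Rxy

◇⊤ holds at w iff w has a successor, so frame-validity of ◇⊤ is exactly seriality. Equivalently via □q → ◇q:
Suppose □q→◇q is valid. At any x set V(q)=W. Then □q at x, so ◇q at x, so x has a successor.
The converse is a direct semantic check.
Frame condition: ∀x ∃y Rxy.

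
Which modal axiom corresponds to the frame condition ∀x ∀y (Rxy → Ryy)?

The condition is shift-reflexivity. The T□ schema □(□ψ → ψ) defines it.

□(□ψ → ψ)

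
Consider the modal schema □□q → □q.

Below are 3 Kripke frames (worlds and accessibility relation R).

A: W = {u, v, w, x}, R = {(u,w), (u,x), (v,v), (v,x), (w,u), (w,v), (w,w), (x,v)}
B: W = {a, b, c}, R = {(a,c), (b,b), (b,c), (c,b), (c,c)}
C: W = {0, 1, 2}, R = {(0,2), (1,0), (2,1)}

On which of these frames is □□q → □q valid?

B

The schema corresponds to density: ∀x ∀y (Rxy → ∃z (Rxz ∧ Rzy)).
A: fails — Rux but no z with Ruz and Rzx.
B: ✓.
C: fails — R10 but no z with R1z and Rz0.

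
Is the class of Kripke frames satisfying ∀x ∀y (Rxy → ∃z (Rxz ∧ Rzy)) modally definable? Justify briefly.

Definable; □□r → □r defines it

The condition is density. A defining modal formula is □□r → □r.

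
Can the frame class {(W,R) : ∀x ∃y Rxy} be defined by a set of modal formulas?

This is a Sahlqvist condition; the D axiom □q → ◇q defines it.
Suppose □q→◇q is valid. At any x set V(q)=W. Then □q at x, so ◇q at x, so x has a successor.

Yes, by □q → ◇q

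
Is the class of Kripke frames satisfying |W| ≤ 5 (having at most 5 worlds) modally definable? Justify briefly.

No — not modally definable

If a class were modally definable it would be closed under disjoint unions (Goldblatt–Thomason).
Any modal formula valid on each of 6 disjoint one-world frames is valid on their disjoint union (validity is preserved under disjoint unions). Each one-world frame has |W|=1≤5, but the union has |W|=6.
Hence having at most 5 worlds is not modally definable.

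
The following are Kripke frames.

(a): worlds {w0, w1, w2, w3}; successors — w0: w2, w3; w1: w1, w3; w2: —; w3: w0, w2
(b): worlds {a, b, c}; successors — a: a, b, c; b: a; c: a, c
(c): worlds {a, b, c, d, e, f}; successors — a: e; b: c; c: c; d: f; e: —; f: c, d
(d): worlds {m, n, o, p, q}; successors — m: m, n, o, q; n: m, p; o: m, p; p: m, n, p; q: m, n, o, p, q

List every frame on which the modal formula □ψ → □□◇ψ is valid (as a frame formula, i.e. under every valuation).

Frame correspondent (Sahlqvist): ∀x ∀z (xR²z → ∃w (xRw ∧ zRw)) — i.e. a generalized confluence (Geach) condition.
(a): fails — w0R²w2 but no w with w0Rw and w2Rw.
(b): satisfies the condition.
(c): fails — dR²c but no w with dRw and cRw.
(d): satisfies the condition.

(b), (d)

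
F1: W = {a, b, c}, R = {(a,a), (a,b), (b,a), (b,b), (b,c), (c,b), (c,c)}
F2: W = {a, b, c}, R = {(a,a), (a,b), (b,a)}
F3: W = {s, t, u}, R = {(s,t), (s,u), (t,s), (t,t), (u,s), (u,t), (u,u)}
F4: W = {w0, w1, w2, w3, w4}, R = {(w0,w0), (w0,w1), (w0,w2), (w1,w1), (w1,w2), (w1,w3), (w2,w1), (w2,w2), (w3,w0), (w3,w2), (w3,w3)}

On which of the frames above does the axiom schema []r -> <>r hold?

F1, F3

The schema corresponds to seriality: forall x exists y Rxy.
F1: condition met.
F2: fails — world c has no successor.
F3: condition met.
F4: fails — world w4 has no successor.
Valid on: F1, F3.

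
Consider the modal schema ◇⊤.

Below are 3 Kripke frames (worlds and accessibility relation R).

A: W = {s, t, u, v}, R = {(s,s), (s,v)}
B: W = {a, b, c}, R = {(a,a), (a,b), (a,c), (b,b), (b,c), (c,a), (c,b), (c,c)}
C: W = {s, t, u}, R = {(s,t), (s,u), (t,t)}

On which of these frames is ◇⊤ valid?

B

Frame correspondent (Sahlqvist): ∀x ∃y Rxy — i.e. seriality.
A: fails — world t has no successor.
B: satisfies the condition.
C: fails — world u has no successor.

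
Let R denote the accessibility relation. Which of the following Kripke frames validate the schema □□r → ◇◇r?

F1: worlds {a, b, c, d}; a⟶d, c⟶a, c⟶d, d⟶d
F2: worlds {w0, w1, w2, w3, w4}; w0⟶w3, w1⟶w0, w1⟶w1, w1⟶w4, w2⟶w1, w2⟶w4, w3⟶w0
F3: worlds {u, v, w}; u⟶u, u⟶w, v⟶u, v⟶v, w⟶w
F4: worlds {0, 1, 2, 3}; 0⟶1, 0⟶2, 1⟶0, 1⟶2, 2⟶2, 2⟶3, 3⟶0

This is the axiom for a generalized confluence (Geach) condition; its first-order frame correspondent is ∀x ∃w (xR²w ∧ xR²w).
F1: fails — at b but no w with bR²w and bR²w.
F2: fails — at w4 but no w with w4R²w and w4R²w.
F3: holds.
F4: holds.

F3, F4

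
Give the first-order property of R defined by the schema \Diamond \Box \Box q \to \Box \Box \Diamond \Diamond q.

\forall x \forall y \forall z ((xRy \wedge x R^2 z) \to \exists w (y R^2 w \wedge z R^2 w))

This is a Sahlqvist (Geach-type) schema ◇^1□^2q → □^2◇^2q.
Minimal-valuation argument: fix x; take any y with xR^1y and any z with xR^2z. Set V(q) to the set of worlds R-reachable from y in exactly 2 steps. Then □^2q holds at y, so the antecedent holds at x; validity forces ◇^2q at z, giving a w with zR^2w and yR^2w.
First-order correspondent: \forall x \forall y \forall z ((xRy \wedge x R^2 z) \to \exists w (y R^2 w \wedge z R^2 w)).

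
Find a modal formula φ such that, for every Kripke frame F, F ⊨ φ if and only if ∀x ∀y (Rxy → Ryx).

The condition is symmetry. The B schema s → □◇s defines it.
Suppose s→□◇s is valid. Take Rxy and set V(s)={x}. Then s at x, so □◇s at x, so ◇s at y, so some z with Ryz has s; z=x, i.e. Ryx.

s → □◇s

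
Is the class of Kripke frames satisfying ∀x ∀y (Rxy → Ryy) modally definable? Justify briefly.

Yes: it is shift-reflexivity, defined by the T□ schema □(□p → p).
Suppose □(□p→p) is valid. Take Rxy and set V(p)={w : Ryw}. Then at y, □p holds; since □(□p→p) at x, □p→p at y, so p at y, i.e. Ryy.

Yes — defined by □(□p → p)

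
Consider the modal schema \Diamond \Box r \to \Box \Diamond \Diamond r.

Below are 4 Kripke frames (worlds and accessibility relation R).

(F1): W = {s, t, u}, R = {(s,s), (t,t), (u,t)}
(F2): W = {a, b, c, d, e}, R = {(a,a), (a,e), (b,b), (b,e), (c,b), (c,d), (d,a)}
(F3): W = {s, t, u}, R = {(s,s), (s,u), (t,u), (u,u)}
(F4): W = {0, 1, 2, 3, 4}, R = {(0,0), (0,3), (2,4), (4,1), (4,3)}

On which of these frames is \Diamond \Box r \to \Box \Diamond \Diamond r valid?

(F1), (F3)

Frame correspondent (Sahlqvist): \forall x \forall y \forall z ((xRy \wedge xRz) \to \exists w (yRw \wedge z R^2 w)) — i.e. a generalized confluence (Geach) condition.
(F1): ✓.
(F2): fails — aRa, aRe but no w with aRw and eR²w.
(F3): ✓.
(F4): fails — 0R0, 0R3 but no w with 0Rw and 3R²w.
Valid on: (F1), (F3).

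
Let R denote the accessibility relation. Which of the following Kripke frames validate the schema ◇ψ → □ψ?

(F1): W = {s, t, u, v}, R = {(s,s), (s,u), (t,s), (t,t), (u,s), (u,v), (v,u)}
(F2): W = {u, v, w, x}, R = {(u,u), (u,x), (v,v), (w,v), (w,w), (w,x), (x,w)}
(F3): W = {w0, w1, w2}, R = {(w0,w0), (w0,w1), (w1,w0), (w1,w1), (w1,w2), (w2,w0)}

The schema corresponds to partial functionality: ∀x ∀y ∀z (Rxy ∧ Rxz → y = z).
(F1): fails — s sees both s and u.
(F2): fails — u sees both u and x.
(F3): fails — w0 sees both w0 and w1.
Valid on no frame.

none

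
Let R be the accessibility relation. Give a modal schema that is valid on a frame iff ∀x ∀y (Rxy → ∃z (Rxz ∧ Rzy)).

□□s → □s

This is density; the standard corresponding axiom is C4: □□s → □s.
Suppose □□s→□s is valid. Take Rxy and set V(s)={w : xR²w}. Then □□s at x, so □s at x, so s at y, i.e. ∃z(Rxz∧Rzy).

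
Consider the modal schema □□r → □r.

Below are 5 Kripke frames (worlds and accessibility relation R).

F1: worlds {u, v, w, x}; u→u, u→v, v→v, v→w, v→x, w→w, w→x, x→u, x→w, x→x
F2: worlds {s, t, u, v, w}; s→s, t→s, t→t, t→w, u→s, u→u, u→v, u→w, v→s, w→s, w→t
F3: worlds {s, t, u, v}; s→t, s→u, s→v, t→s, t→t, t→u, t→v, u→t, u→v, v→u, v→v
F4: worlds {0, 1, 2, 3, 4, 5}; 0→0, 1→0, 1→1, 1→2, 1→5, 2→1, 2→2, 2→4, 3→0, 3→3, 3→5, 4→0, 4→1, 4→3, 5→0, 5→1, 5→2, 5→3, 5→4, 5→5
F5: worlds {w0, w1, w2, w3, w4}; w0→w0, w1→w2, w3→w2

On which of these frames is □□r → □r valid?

F1, F2, F3, F4

This is the axiom for density; its first-order frame correspondent is ∀x ∀y (Rxy → ∃z (Rxz ∧ Rzy)).
F1: satisfies the condition.
F2: satisfies the condition.
F3: satisfies the condition.
F4: satisfies the condition.
F5: fails — Rw1w2 but no z with Rw1z and Rzw2.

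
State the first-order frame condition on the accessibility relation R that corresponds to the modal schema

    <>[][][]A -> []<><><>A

forall x forall y forall z ((xRy & xRz) -> exists w (y R^3 w & z R^3 w))

This is a Sahlqvist (Geach-type) schema ◇^1□^3A → □^1◇^3A.
Minimal-valuation argument: fix x; take any y with xR^1y and any z with xR^1z. Set V(A) to the set of worlds R-reachable from y in exactly 3 steps. Then □^3A holds at y, so the antecedent holds at x; validity forces ◇^3A at z, giving a w with zR^3w and yR^3w.
First-order correspondent: forall x forall y forall z ((xRy & xRz) -> exists w (y R^3 w & z R^3 w)).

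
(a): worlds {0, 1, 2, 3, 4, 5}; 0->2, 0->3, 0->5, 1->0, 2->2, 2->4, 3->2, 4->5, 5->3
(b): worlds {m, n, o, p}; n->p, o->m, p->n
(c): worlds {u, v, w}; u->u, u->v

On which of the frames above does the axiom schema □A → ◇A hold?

The schema corresponds to seriality: ∀x ∃y Rxy.
(a): ✓.
(b): fails — world m has no successor.
(c): fails — world v has no successor.

(a)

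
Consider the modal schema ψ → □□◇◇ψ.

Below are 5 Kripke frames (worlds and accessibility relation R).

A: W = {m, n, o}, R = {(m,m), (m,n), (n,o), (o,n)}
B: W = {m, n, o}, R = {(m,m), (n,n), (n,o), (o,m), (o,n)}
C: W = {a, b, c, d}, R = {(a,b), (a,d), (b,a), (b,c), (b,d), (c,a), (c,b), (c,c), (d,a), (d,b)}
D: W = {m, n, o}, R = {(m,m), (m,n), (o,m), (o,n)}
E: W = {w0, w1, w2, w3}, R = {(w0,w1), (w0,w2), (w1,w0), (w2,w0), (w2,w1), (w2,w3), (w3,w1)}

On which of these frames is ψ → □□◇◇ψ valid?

C

The schema corresponds to a generalized confluence (Geach) condition: ∀x ∀z (xR²z → ∃w (x = w ∧ zR²w)).
A: fails — mR²n but no w with m=w and nR²w.
B: fails — nR²m but no w with n=w and mR²w.
C: satisfies the condition.
D: fails — mR²n but no w with m=w and nR²w.
E: fails — w0R²w1 but no w with w0=w and w1R²w.
Valid on: C.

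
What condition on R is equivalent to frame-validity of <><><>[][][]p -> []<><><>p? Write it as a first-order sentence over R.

forall x forall y forall z ((x R^3 y & xRz) -> exists w (y R^3 w & z R^3 w))

This is a Sahlqvist (Geach-type) schema ◇^3□^3p → □^1◇^3p.
Minimal-valuation argument: fix x; take any y with xR^3y and any z with xR^1z. Set V(p) to the set of worlds R-reachable from y in exactly 3 steps. Then □^3p holds at y, so the antecedent holds at x; validity forces ◇^3p at z, giving a w with zR^3w and yR^3w.
First-order correspondent: forall x forall y forall z ((x R^3 y & xRz) -> exists w (y R^3 w & z R^3 w)).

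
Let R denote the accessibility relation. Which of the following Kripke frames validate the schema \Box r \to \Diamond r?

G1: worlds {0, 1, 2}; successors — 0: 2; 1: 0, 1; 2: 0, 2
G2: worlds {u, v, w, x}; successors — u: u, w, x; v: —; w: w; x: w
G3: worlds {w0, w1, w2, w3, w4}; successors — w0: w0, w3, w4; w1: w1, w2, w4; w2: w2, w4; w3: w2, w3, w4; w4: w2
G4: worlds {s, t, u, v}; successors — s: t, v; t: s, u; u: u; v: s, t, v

G1, G3, G4

Frame correspondent (Sahlqvist): \forall x \exists y Rxy — i.e. seriality.
G1: ✓.
G2: fails — world v has no successor.
G3: ✓.
G4: ✓.
Valid on: G1, G3, G4.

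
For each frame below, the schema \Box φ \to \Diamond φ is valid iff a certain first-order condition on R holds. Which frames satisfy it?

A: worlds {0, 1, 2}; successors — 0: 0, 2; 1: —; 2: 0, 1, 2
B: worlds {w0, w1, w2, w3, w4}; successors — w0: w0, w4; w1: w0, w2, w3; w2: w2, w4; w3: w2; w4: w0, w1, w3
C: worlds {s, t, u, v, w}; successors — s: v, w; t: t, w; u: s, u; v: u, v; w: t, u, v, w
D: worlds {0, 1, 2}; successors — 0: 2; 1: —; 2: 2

Frame correspondent (Sahlqvist): \forall x \exists y Rxy — i.e. seriality.
A: fails — world 1 has no successor.
B: condition met.
C: condition met.
D: fails — world 1 has no successor.

B, C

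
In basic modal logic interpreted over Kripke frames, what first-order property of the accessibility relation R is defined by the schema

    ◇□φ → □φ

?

the Euclidean property

Equivalently (dual form): ◇φ → □◇φ.
Suppose ◇φ→□◇φ is valid. Take Rxy, Rxz and set V(φ)={y}. Then ◇φ at x, so □◇φ at x, so ◇φ at z, so some w with Rzw has φ; w=y, i.e. Rzy. By symmetry of the argument, Ryz.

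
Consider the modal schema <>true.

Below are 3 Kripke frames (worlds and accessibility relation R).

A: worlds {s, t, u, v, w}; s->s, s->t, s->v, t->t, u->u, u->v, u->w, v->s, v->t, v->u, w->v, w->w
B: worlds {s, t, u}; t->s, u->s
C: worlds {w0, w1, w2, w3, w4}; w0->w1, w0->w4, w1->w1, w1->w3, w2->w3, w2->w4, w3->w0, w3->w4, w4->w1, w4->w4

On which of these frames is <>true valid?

A, C

Frame correspondent (Sahlqvist): forall x exists y Rxy — i.e. seriality.
A: satisfies the condition.
B: fails — world s has no successor.
C: satisfies the condition.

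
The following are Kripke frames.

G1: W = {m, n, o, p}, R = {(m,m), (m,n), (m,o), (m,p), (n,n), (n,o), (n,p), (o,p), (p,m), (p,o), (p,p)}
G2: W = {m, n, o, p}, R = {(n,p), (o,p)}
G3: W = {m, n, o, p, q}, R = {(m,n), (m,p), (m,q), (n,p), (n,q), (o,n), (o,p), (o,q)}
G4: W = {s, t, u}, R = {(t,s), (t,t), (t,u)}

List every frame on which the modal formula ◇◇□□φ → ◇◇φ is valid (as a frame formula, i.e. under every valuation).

G1, G2

Frame correspondent (Sahlqvist): ∀x ∀y (xR²y → ∃w (yR²w ∧ xR²w)) — i.e. a generalized confluence (Geach) condition.
G1: satisfies the condition.
G2: satisfies the condition.
G3: fails — mR²p but no w with pR²w and mR²w.
G4: fails — tR²s but no w with sR²w and tR²w.
Valid on: G1, G2.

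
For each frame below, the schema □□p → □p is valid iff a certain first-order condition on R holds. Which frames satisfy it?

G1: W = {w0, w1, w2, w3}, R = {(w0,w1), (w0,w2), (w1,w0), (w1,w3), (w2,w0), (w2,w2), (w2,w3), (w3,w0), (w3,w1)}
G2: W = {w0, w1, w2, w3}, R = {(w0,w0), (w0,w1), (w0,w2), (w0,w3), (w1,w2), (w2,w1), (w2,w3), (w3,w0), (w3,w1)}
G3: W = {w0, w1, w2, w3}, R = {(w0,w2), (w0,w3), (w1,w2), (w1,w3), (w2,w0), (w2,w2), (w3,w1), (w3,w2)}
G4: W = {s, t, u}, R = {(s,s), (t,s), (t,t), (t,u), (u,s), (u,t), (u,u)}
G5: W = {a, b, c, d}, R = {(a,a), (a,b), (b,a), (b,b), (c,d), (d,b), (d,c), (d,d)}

G4, G5

This is the axiom for density; its first-order frame correspondent is ∀x ∀y (Rxy → ∃z (Rxz ∧ Rzy)).
G1: fails — Rw1w3 but no z with Rw1z and Rzw3.
G2: fails — Rw1w2 but no z with Rw1z and Rzw2.
G3: fails — Rw3w1 but no z with Rw3z and Rzw1.
G4: ✓.
G5: ✓.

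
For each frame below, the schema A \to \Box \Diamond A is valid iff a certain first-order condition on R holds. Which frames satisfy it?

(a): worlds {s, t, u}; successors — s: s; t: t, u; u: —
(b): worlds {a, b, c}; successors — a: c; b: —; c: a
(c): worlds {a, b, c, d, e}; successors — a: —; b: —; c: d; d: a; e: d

(b)

This is the axiom for symmetry; its first-order frame correspondent is \forall x \forall y (Rxy \to Ryx).
(a): fails — Rtu but not Rut.
(b): condition met.
(c): fails — Red but not Rde.
Valid on: (b).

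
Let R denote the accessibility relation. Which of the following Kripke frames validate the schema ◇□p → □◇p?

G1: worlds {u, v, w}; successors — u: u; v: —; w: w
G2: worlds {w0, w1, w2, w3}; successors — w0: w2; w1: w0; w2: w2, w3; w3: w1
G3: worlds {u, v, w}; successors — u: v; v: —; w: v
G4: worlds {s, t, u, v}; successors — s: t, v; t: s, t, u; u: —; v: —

The schema corresponds to convergence: ∀x ∀y ∀z (Rxy ∧ Rxz → ∃w (Ryw ∧ Rzw)).
G1: condition met.
G2: fails — Rw2w2 and Rw2w3 but w2 and w3 have no common successor.
G3: fails — Ruv and Ruv but v and v have no common successor.
G4: fails — Rsv and Rsv but v and v have no common successor.

G1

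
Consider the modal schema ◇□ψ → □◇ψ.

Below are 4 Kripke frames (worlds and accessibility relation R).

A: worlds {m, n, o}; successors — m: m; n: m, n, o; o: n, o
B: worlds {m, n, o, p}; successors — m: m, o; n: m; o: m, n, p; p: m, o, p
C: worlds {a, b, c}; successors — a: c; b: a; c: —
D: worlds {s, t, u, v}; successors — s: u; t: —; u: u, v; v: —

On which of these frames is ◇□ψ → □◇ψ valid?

The schema corresponds to convergence: ∀x ∀y ∀z (Rxy ∧ Rxz → ∃w (Ryw ∧ Rzw)).
A: fails — Rno and Rnm but o and m have no common successor.
B: condition met.
C: fails — Rac and Rac but c and c have no common successor.
D: fails — Ruv and Ruv but v and v have no common successor.
Valid on: B.

B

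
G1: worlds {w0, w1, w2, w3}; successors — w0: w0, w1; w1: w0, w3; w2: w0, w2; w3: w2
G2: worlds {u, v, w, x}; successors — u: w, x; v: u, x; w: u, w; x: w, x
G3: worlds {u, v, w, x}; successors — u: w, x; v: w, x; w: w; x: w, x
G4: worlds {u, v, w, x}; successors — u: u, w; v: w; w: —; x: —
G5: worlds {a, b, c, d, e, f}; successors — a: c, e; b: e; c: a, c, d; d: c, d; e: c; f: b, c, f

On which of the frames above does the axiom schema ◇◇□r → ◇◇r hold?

G2, G3, G5

Frame correspondent (Sahlqvist): ∀x ∀y (xR²y → ∃w (yRw ∧ xR²w)) — i.e. a generalized confluence (Geach) condition.
G1: fails — w0R²w3 but no w with w3Rw and w0R²w.
G2: holds.
G3: holds.
G4: fails — uR²w but no t with wRt and uR²t.
G5: holds.
Valid on: G2, G3, G5.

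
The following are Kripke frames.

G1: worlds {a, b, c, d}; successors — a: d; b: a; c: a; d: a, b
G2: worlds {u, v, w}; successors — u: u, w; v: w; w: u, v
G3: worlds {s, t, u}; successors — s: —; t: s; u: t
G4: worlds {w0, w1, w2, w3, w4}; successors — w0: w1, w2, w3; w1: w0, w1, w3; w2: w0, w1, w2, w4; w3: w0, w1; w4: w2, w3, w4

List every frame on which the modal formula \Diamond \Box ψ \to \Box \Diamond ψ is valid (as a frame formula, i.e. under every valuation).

This is the axiom for convergence; its first-order frame correspondent is \forall x \forall y \forall z (Rxy \wedge Rxz \to \exists w (Ryw \wedge Rzw)).
G1: fails — Rdb and Rda but b and a have no common successor.
G2: condition met.
G3: fails — Rts and Rts but s and s have no common successor.
G4: fails — Rw4w4 and Rw4w3 but w4 and w3 have no common successor.

G2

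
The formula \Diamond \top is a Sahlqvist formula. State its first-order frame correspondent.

◇⊤ holds at w iff w has a successor, so frame-validity of ◇⊤ is exactly seriality. Equivalently via □φ → ◇φ:
Suppose □φ→◇φ is valid. At any x set V(φ)=W. Then □φ at x, so ◇φ at x, so x has a successor.

seriality: \forall x \exists y Rxy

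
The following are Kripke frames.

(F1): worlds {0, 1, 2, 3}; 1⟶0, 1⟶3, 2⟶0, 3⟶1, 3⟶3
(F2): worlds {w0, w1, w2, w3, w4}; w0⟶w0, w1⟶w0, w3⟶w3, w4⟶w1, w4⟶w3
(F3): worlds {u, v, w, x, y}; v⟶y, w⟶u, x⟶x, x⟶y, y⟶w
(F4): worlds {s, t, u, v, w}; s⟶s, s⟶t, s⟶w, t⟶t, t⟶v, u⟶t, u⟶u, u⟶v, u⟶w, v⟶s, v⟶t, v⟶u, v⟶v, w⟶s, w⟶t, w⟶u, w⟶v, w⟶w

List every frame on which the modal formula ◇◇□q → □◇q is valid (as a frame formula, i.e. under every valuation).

(F4)

This is the axiom for a generalized confluence (Geach) condition; its first-order frame correspondent is ∀x ∀y ∀z ((xR²y ∧ xRz) → ∃w (yRw ∧ zRw)).
(F1): fails — 1R²1, 1R0 but no w with 1Rw and 0Rw.
(F2): fails — w4R²w0, w4Rw3 but no w with w0Rw and w3Rw.
(F3): fails — vR²w, vRy but no t with wRt and yRt.
(F4): ✓.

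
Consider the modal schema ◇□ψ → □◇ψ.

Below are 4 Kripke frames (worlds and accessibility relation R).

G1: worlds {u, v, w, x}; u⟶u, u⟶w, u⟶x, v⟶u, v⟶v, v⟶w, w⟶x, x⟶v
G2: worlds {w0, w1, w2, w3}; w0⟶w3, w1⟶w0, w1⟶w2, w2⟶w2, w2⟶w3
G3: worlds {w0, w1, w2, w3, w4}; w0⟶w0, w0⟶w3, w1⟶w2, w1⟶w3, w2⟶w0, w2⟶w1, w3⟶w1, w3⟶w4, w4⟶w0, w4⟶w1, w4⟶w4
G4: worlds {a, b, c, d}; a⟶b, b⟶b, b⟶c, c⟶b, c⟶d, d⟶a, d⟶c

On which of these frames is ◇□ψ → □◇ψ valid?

Frame correspondent (Sahlqvist): ∀x ∀y ∀z (Rxy ∧ Rxz → ∃w (Ryw ∧ Rzw)) — i.e. convergence.
G1: fails — Ruw and Rux but w and x have no common successor.
G2: fails — Rw0w3 and Rw0w3 but w3 and w3 have no common successor.
G3: fails — Rw0w0 and Rw0w3 but w0 and w3 have no common successor.
G4: ✓.

G4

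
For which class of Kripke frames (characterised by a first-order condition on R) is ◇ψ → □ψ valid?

This schema is the CD axiom.
It corresponds to partial functionality: ∀x ∀y ∀z (Rxy ∧ Rxz → y = z).

Partial functionality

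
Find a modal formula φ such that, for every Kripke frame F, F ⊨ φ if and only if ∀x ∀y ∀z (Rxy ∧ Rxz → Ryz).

◇r → □◇r

The condition is the Euclidean property. The 5 schema ◇r → □◇r defines it.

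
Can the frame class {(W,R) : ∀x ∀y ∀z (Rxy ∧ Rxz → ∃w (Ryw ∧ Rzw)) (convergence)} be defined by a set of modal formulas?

This is a Sahlqvist condition; the .2 axiom ◇□q → □◇q defines it.
Suppose ◇□q→□◇q is valid. Take Rxy, Rxz and set V(q)={w : Ryw}. Then □q at y so ◇□q at x, so □◇q at x, so ◇q at z, giving w with Rzw and Ryw.

Yes — defined by ◇□q → □◇q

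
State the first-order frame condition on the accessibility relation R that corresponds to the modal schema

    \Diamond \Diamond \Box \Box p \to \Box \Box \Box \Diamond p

This is a Sahlqvist (Geach-type) schema ◇^2□^2p → □^3◇^1p.
Minimal-valuation argument: fix x; take any y with xR^2y and any z with xR^3z. Set V(p) to the set of worlds R-reachable from y in exactly 2 steps. Then □^2p holds at y, so the antecedent holds at x; validity forces ◇^1p at z, giving a w with zR^1w and yR^2w.
First-order correspondent: \forall x \forall y \forall z ((x R^2 y \wedge x R^3 z) \to \exists w (y R^2 w \wedge zRw)).

\forall x \forall y \forall z ((x R^2 y \wedge x R^3 z) \to \exists w (y R^2 w \wedge zRw))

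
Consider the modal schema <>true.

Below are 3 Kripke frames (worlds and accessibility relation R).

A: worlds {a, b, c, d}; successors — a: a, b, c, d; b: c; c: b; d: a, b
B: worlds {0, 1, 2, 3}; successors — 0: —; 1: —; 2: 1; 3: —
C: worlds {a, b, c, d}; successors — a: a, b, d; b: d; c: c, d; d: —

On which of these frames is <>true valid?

A

The schema corresponds to seriality: forall x exists y Rxy.
A: satisfies the condition.
B: fails — world 0 has no successor.
C: fails — world d has no successor.
Valid on: A.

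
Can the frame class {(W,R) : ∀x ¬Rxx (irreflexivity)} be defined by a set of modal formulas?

No — not modally definable

Any modally definable frame class is closed under surjective bounded morphisms.
The 3-cycle (worlds a,b,c with a→b→c→a) is irreflexive, and the map sending every world to a single reflexive point • is a surjective bounded morphism (forth: every edge maps to (•,•); back: every world has a successor). So any modal formula valid on the 3-cycle is also valid on the reflexive point, which is not irreflexive.
So the class is not modally definable.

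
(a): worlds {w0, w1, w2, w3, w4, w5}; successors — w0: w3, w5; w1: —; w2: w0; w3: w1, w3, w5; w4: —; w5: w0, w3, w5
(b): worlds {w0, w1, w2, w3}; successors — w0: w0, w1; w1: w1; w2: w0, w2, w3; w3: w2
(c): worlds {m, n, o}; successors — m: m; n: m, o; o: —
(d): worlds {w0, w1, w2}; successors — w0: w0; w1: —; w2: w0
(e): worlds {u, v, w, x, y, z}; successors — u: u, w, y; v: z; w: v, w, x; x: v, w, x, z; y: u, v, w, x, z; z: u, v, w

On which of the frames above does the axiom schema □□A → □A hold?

(b), (d)

Frame correspondent (Sahlqvist): ∀x ∀y (Rxy → ∃z (Rxz ∧ Rzy)) — i.e. density.
(a): fails — Rw2w0 but no z with Rw2z and Rzw0.
(b): satisfies the condition.
(c): fails — Rno but no z with Rnz and Rzo.
(d): satisfies the condition.
(e): fails — Rvz but no t with Rvt and Rtz.
Valid on: (b), (d).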